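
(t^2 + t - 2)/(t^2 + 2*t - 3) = (t + 2)/(t + 3)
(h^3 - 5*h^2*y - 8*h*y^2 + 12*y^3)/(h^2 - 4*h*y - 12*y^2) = h - y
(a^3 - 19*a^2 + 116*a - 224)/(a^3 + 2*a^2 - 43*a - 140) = (a^2 - 12*a + 32)/(a^2 + 9*a + 20)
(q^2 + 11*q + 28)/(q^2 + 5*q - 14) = (q + 4)/(q - 2)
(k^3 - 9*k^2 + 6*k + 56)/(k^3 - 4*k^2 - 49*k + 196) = (k + 2)/(k + 7)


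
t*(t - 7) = t^2 - 7*t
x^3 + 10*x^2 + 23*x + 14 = (x + 1)*(x + 2)*(x + 7)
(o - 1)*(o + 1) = o^2 - 1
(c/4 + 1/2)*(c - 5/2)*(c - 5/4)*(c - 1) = c^4/4 - 11*c^3/16 - 21*c^2/32 + 85*c/32 - 25/16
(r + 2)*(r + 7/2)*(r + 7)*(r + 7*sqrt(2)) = r^4 + 7*sqrt(2)*r^3 + 25*r^3/2 + 91*r^2/2 + 175*sqrt(2)*r^2/2 + 49*r + 637*sqrt(2)*r/2 + 343*sqrt(2)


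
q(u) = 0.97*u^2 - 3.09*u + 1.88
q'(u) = 1.94*u - 3.09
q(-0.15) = 2.37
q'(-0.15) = -3.38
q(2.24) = -0.17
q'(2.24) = 1.26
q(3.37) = 2.48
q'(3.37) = 3.45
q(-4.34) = 33.56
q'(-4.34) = -11.51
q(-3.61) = 25.68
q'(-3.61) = -10.09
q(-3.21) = 21.79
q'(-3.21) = -9.32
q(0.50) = 0.58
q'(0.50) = -2.12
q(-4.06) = 30.41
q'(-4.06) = -10.97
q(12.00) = 104.48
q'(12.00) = 20.19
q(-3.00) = 19.88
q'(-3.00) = -8.91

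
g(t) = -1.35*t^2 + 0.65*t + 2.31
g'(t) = 0.65 - 2.7*t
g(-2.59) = -8.43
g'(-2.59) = 7.64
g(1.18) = 1.20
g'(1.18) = -2.54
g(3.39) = -11.00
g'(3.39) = -8.50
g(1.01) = 1.59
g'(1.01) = -2.08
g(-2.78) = -9.93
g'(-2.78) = 8.16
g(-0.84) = 0.81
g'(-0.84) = 2.92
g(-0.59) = 1.46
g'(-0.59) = 2.24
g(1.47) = 0.35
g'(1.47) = -3.32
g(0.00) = 2.31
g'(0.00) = 0.65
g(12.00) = -184.29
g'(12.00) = -31.75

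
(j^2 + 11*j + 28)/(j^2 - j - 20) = (j + 7)/(j - 5)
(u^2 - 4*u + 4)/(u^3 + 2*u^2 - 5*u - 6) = (u - 2)/(u^2 + 4*u + 3)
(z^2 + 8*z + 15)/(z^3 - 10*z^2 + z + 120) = (z + 5)/(z^2 - 13*z + 40)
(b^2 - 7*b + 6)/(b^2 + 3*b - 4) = (b - 6)/(b + 4)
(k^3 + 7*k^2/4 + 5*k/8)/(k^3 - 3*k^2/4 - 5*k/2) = (k + 1/2)/(k - 2)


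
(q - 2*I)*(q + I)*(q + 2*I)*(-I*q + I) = -I*q^4 + q^3 + I*q^3 - q^2 - 4*I*q^2 + 4*q + 4*I*q - 4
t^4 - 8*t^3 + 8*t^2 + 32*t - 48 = (t - 6)*(t - 2)^2*(t + 2)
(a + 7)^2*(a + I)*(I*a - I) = I*a^4 - a^3 + 13*I*a^3 - 13*a^2 + 35*I*a^2 - 35*a - 49*I*a + 49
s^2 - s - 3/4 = (s - 3/2)*(s + 1/2)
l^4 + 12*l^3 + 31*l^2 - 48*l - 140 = (l - 2)*(l + 2)*(l + 5)*(l + 7)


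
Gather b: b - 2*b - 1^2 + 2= 1 - b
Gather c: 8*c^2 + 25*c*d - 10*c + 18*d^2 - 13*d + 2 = 8*c^2 + c*(25*d - 10) + 18*d^2 - 13*d + 2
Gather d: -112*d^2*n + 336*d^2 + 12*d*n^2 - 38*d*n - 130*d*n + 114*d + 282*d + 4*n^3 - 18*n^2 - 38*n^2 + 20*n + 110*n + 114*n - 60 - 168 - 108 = d^2*(336 - 112*n) + d*(12*n^2 - 168*n + 396) + 4*n^3 - 56*n^2 + 244*n - 336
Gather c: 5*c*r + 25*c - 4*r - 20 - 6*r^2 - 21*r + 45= c*(5*r + 25) - 6*r^2 - 25*r + 25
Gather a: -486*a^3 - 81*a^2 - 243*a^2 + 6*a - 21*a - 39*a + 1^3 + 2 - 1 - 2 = -486*a^3 - 324*a^2 - 54*a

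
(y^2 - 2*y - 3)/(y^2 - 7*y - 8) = (y - 3)/(y - 8)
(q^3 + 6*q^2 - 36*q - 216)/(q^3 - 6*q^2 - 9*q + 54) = (q^2 + 12*q + 36)/(q^2 - 9)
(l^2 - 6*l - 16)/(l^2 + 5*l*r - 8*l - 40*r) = (l + 2)/(l + 5*r)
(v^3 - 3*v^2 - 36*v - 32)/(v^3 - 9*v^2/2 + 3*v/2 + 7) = 2*(v^2 - 4*v - 32)/(2*v^2 - 11*v + 14)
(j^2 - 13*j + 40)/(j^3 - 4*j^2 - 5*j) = (j - 8)/(j*(j + 1))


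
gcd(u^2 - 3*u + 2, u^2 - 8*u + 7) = u - 1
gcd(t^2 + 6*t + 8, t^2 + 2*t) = t + 2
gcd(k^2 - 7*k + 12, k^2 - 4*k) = k - 4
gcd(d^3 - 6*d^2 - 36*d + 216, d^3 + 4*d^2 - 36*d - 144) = d^2 - 36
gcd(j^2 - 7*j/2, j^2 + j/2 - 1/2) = 1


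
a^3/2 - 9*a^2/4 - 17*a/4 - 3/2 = (a/2 + 1/2)*(a - 6)*(a + 1/2)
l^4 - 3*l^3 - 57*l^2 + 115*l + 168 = (l - 8)*(l - 3)*(l + 1)*(l + 7)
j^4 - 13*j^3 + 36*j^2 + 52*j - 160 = (j - 8)*(j - 5)*(j - 2)*(j + 2)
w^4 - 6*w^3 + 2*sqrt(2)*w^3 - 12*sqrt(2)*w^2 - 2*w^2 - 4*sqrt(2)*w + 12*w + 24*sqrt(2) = (w - 6)*(w - sqrt(2))*(w + sqrt(2))*(w + 2*sqrt(2))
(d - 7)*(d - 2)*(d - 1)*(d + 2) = d^4 - 8*d^3 + 3*d^2 + 32*d - 28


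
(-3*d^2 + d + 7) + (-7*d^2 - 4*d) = -10*d^2 - 3*d + 7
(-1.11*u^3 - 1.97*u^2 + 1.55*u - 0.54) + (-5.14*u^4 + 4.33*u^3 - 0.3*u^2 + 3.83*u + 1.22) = -5.14*u^4 + 3.22*u^3 - 2.27*u^2 + 5.38*u + 0.68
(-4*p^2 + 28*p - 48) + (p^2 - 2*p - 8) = -3*p^2 + 26*p - 56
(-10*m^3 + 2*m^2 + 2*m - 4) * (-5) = 50*m^3 - 10*m^2 - 10*m + 20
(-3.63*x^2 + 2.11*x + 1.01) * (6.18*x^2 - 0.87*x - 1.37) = -22.4334*x^4 + 16.1979*x^3 + 9.3792*x^2 - 3.7694*x - 1.3837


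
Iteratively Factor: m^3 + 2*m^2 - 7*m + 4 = (m - 1)*(m^2 + 3*m - 4) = (m - 1)^2*(m + 4)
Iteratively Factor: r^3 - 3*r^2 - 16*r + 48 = (r - 4)*(r^2 + r - 12) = (r - 4)*(r + 4)*(r - 3)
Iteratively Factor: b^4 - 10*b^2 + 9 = (b + 3)*(b^3 - 3*b^2 - b + 3) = (b - 3)*(b + 3)*(b^2 - 1) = (b - 3)*(b - 1)*(b + 3)*(b + 1)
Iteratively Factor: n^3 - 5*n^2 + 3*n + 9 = (n - 3)*(n^2 - 2*n - 3) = (n - 3)^2*(n + 1)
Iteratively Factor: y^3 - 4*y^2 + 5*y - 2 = (y - 2)*(y^2 - 2*y + 1) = (y - 2)*(y - 1)*(y - 1)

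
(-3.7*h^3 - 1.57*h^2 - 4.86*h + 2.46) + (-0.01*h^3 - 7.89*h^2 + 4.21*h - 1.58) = -3.71*h^3 - 9.46*h^2 - 0.65*h + 0.88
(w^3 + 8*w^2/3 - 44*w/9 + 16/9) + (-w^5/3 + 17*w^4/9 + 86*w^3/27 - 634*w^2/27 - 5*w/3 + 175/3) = -w^5/3 + 17*w^4/9 + 113*w^3/27 - 562*w^2/27 - 59*w/9 + 541/9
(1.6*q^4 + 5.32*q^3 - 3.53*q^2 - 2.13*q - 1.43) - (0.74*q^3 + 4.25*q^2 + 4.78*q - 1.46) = 1.6*q^4 + 4.58*q^3 - 7.78*q^2 - 6.91*q + 0.03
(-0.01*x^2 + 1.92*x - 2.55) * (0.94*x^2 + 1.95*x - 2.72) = -0.0094*x^4 + 1.7853*x^3 + 1.3742*x^2 - 10.1949*x + 6.936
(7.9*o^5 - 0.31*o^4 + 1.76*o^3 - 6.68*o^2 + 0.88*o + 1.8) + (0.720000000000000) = 7.9*o^5 - 0.31*o^4 + 1.76*o^3 - 6.68*o^2 + 0.88*o + 2.52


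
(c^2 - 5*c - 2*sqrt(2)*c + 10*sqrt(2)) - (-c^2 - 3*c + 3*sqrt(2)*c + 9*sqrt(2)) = 2*c^2 - 5*sqrt(2)*c - 2*c + sqrt(2)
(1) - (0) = 1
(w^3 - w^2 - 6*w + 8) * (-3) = -3*w^3 + 3*w^2 + 18*w - 24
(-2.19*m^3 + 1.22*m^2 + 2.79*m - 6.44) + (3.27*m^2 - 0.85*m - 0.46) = -2.19*m^3 + 4.49*m^2 + 1.94*m - 6.9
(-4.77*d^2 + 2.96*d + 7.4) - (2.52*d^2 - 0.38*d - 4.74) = -7.29*d^2 + 3.34*d + 12.14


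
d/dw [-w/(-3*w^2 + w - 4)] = (3*w^2 - w*(6*w - 1) - w + 4)/(3*w^2 - w + 4)^2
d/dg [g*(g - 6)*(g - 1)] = 3*g^2 - 14*g + 6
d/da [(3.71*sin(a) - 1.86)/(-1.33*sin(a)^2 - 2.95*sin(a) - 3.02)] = (4.9343*sin(a)^2 - 4.9476*sin(a) - 16.6912)*cos(a)/(1.7689*sin(a)^4 + 7.847*sin(a)^3 + 16.7357*sin(a)^2 + 17.818*sin(a) + 9.1204)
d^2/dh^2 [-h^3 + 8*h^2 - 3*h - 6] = 16 - 6*h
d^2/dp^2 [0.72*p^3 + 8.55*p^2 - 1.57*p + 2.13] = 4.32*p + 17.1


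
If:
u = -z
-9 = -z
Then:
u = -9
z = 9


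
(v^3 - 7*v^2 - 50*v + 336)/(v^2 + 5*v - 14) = (v^2 - 14*v + 48)/(v - 2)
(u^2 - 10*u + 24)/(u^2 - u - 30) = (u - 4)/(u + 5)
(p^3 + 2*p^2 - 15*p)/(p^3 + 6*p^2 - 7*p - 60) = p/(p + 4)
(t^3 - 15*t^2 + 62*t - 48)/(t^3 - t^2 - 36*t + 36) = (t - 8)/(t + 6)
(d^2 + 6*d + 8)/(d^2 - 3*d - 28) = (d + 2)/(d - 7)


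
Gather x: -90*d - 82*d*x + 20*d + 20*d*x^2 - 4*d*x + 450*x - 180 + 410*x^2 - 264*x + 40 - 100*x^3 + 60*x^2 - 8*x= -70*d - 100*x^3 + x^2*(20*d + 470) + x*(178 - 86*d) - 140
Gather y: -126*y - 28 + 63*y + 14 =-63*y - 14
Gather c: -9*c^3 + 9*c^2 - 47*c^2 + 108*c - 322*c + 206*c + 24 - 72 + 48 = -9*c^3 - 38*c^2 - 8*c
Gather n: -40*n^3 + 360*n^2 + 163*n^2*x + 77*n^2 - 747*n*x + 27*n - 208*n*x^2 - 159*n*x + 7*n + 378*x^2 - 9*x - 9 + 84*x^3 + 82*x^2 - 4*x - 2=-40*n^3 + n^2*(163*x + 437) + n*(-208*x^2 - 906*x + 34) + 84*x^3 + 460*x^2 - 13*x - 11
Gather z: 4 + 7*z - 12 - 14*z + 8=-7*z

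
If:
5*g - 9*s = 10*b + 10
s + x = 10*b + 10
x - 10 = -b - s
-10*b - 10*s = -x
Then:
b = 0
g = 40/11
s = 10/11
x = 100/11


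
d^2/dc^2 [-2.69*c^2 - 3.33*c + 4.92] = -5.38000000000000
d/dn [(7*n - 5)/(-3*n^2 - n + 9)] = (-21*n^2 - 7*n + (6*n + 1)*(7*n - 5) + 63)/(3*n^2 + n - 9)^2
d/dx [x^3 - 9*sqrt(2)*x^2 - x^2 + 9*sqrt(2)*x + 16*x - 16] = 3*x^2 - 18*sqrt(2)*x - 2*x + 9*sqrt(2) + 16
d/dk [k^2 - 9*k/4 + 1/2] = 2*k - 9/4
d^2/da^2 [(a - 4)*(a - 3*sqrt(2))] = 2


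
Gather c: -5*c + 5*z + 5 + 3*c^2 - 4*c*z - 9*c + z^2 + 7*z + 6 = 3*c^2 + c*(-4*z - 14) + z^2 + 12*z + 11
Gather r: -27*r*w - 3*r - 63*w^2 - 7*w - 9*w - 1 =r*(-27*w - 3) - 63*w^2 - 16*w - 1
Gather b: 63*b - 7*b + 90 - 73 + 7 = 56*b + 24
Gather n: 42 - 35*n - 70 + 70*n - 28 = 35*n - 56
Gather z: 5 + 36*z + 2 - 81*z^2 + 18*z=-81*z^2 + 54*z + 7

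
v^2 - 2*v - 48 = (v - 8)*(v + 6)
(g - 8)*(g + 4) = g^2 - 4*g - 32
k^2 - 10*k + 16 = (k - 8)*(k - 2)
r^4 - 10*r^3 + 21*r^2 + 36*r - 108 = (r - 6)*(r - 3)^2*(r + 2)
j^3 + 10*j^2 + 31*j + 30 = (j + 2)*(j + 3)*(j + 5)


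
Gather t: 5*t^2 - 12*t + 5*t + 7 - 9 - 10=5*t^2 - 7*t - 12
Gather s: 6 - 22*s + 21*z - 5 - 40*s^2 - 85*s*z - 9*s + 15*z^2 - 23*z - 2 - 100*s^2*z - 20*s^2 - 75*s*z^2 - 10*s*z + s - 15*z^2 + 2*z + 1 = s^2*(-100*z - 60) + s*(-75*z^2 - 95*z - 30)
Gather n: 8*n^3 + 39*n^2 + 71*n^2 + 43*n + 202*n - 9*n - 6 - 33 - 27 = 8*n^3 + 110*n^2 + 236*n - 66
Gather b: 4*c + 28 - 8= 4*c + 20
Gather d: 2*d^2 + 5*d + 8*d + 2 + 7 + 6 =2*d^2 + 13*d + 15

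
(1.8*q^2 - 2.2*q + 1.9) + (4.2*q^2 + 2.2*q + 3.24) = 6.0*q^2 + 5.14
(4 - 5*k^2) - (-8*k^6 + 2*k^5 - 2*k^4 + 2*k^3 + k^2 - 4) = 8*k^6 - 2*k^5 + 2*k^4 - 2*k^3 - 6*k^2 + 8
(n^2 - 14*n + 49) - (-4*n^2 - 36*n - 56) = 5*n^2 + 22*n + 105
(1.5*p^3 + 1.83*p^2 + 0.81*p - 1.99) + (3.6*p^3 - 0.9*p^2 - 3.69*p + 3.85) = 5.1*p^3 + 0.93*p^2 - 2.88*p + 1.86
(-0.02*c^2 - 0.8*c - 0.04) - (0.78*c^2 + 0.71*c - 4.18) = -0.8*c^2 - 1.51*c + 4.14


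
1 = 1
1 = 1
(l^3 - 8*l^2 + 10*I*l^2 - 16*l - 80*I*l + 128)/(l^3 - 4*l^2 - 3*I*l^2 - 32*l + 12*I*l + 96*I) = (l^2 + 10*I*l - 16)/(l^2 + l*(4 - 3*I) - 12*I)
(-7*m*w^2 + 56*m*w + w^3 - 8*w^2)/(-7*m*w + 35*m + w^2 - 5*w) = w*(w - 8)/(w - 5)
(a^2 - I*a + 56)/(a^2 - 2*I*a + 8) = (a^2 - I*a + 56)/(a^2 - 2*I*a + 8)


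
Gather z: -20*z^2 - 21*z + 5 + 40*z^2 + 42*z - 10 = 20*z^2 + 21*z - 5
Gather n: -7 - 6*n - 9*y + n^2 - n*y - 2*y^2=n^2 + n*(-y - 6) - 2*y^2 - 9*y - 7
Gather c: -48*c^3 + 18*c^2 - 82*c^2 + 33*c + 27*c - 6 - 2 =-48*c^3 - 64*c^2 + 60*c - 8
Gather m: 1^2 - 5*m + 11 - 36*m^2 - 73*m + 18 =-36*m^2 - 78*m + 30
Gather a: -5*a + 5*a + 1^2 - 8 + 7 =0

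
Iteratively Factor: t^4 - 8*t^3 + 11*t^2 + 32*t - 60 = (t - 2)*(t^3 - 6*t^2 - t + 30) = (t - 2)*(t + 2)*(t^2 - 8*t + 15) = (t - 3)*(t - 2)*(t + 2)*(t - 5)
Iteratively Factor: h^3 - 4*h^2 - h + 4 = (h - 4)*(h^2 - 1) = (h - 4)*(h - 1)*(h + 1)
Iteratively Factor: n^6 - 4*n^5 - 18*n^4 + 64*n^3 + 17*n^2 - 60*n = (n)*(n^5 - 4*n^4 - 18*n^3 + 64*n^2 + 17*n - 60) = n*(n - 5)*(n^4 + n^3 - 13*n^2 - n + 12) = n*(n - 5)*(n - 3)*(n^3 + 4*n^2 - n - 4) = n*(n - 5)*(n - 3)*(n + 1)*(n^2 + 3*n - 4) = n*(n - 5)*(n - 3)*(n + 1)*(n + 4)*(n - 1)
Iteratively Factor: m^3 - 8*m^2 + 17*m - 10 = (m - 2)*(m^2 - 6*m + 5) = (m - 5)*(m - 2)*(m - 1)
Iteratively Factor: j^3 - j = (j - 1)*(j^2 + j) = (j - 1)*(j + 1)*(j)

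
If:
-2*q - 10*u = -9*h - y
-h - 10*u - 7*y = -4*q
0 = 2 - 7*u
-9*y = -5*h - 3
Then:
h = 645/896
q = 1951/896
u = 2/7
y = 657/896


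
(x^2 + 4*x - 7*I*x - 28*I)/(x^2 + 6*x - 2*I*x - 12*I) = (x^2 + x*(4 - 7*I) - 28*I)/(x^2 + 2*x*(3 - I) - 12*I)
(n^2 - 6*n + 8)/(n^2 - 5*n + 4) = (n - 2)/(n - 1)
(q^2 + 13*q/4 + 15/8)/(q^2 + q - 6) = (q^2 + 13*q/4 + 15/8)/(q^2 + q - 6)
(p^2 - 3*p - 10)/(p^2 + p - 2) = (p - 5)/(p - 1)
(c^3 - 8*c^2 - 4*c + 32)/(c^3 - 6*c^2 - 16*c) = (c - 2)/c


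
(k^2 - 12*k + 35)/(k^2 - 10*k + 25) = (k - 7)/(k - 5)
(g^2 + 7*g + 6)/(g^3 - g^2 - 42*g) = (g + 1)/(g*(g - 7))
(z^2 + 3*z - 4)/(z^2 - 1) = (z + 4)/(z + 1)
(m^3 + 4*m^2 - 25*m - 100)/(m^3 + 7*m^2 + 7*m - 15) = (m^2 - m - 20)/(m^2 + 2*m - 3)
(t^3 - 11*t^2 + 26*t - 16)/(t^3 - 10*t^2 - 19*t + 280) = (t^2 - 3*t + 2)/(t^2 - 2*t - 35)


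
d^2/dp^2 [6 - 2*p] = 0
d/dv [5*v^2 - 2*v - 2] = 10*v - 2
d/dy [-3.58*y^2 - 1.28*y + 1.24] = -7.16*y - 1.28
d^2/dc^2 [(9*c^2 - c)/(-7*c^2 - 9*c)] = 1232/(343*c^3 + 1323*c^2 + 1701*c + 729)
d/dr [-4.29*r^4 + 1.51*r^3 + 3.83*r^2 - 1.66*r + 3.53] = -17.16*r^3 + 4.53*r^2 + 7.66*r - 1.66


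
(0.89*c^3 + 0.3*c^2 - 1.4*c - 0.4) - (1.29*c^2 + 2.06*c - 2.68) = 0.89*c^3 - 0.99*c^2 - 3.46*c + 2.28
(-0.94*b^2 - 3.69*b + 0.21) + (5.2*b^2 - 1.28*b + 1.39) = 4.26*b^2 - 4.97*b + 1.6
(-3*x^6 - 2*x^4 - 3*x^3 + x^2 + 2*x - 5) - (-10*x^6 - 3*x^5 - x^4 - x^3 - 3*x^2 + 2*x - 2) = 7*x^6 + 3*x^5 - x^4 - 2*x^3 + 4*x^2 - 3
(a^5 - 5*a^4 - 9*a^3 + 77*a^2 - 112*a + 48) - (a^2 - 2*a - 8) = a^5 - 5*a^4 - 9*a^3 + 76*a^2 - 110*a + 56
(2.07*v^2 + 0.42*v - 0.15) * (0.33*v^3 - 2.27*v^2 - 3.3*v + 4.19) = 0.6831*v^5 - 4.5603*v^4 - 7.8339*v^3 + 7.6278*v^2 + 2.2548*v - 0.6285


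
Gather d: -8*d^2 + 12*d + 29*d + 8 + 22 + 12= -8*d^2 + 41*d + 42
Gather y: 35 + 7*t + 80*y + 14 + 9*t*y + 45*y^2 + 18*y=7*t + 45*y^2 + y*(9*t + 98) + 49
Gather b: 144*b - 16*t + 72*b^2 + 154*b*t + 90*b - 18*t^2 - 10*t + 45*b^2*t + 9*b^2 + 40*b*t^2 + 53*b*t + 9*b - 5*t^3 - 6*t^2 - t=b^2*(45*t + 81) + b*(40*t^2 + 207*t + 243) - 5*t^3 - 24*t^2 - 27*t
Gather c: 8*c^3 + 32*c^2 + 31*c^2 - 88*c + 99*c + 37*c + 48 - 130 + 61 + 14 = 8*c^3 + 63*c^2 + 48*c - 7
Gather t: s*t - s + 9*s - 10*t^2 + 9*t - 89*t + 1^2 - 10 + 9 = 8*s - 10*t^2 + t*(s - 80)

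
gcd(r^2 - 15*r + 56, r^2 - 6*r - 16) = r - 8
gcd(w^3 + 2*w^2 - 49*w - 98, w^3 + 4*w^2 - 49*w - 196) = w^2 - 49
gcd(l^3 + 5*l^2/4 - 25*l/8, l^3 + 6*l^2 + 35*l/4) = l^2 + 5*l/2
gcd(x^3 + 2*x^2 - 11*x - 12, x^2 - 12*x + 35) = 1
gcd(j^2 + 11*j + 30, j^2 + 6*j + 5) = j + 5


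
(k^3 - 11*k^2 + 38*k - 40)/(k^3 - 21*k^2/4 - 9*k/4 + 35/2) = 4*(k - 4)/(4*k + 7)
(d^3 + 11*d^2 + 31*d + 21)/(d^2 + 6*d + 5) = (d^2 + 10*d + 21)/(d + 5)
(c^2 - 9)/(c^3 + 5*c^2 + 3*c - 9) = (c - 3)/(c^2 + 2*c - 3)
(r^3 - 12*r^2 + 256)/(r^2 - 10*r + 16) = (r^2 - 4*r - 32)/(r - 2)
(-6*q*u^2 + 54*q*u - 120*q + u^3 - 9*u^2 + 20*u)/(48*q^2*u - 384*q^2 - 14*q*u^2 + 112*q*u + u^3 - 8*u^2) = (-u^2 + 9*u - 20)/(8*q*u - 64*q - u^2 + 8*u)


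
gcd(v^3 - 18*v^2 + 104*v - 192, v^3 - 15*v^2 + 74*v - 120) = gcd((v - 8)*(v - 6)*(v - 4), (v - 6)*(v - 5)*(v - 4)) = v^2 - 10*v + 24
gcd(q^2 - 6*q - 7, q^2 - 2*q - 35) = q - 7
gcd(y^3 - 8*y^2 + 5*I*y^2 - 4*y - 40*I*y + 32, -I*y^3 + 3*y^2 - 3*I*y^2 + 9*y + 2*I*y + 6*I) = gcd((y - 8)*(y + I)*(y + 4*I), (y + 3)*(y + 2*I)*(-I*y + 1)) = y + I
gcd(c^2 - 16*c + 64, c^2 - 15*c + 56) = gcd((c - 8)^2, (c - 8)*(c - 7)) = c - 8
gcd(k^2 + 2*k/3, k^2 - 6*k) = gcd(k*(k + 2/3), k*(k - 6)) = k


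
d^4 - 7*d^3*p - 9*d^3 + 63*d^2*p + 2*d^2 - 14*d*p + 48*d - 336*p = (d - 8)*(d - 3)*(d + 2)*(d - 7*p)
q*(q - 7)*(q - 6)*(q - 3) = q^4 - 16*q^3 + 81*q^2 - 126*q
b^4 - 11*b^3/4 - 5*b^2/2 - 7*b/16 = b*(b - 7/2)*(b + 1/4)*(b + 1/2)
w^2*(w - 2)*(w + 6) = w^4 + 4*w^3 - 12*w^2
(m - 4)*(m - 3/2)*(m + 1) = m^3 - 9*m^2/2 + m/2 + 6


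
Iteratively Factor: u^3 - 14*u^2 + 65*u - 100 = (u - 5)*(u^2 - 9*u + 20) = (u - 5)*(u - 4)*(u - 5)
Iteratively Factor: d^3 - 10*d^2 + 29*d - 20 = (d - 5)*(d^2 - 5*d + 4) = (d - 5)*(d - 1)*(d - 4)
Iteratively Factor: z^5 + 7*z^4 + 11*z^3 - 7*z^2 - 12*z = (z + 3)*(z^4 + 4*z^3 - z^2 - 4*z) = z*(z + 3)*(z^3 + 4*z^2 - z - 4) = z*(z + 1)*(z + 3)*(z^2 + 3*z - 4) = z*(z + 1)*(z + 3)*(z + 4)*(z - 1)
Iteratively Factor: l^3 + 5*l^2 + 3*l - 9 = (l - 1)*(l^2 + 6*l + 9) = (l - 1)*(l + 3)*(l + 3)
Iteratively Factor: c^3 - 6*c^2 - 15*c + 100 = (c - 5)*(c^2 - c - 20) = (c - 5)*(c + 4)*(c - 5)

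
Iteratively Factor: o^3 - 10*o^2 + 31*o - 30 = (o - 3)*(o^2 - 7*o + 10) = (o - 5)*(o - 3)*(o - 2)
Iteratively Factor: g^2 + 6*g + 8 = (g + 2)*(g + 4)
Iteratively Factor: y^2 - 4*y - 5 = (y - 5)*(y + 1)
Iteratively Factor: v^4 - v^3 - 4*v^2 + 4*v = (v)*(v^3 - v^2 - 4*v + 4) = v*(v - 1)*(v^2 - 4) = v*(v - 2)*(v - 1)*(v + 2)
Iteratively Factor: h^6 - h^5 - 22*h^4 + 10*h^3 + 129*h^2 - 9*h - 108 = (h + 1)*(h^5 - 2*h^4 - 20*h^3 + 30*h^2 + 99*h - 108) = (h - 3)*(h + 1)*(h^4 + h^3 - 17*h^2 - 21*h + 36) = (h - 3)*(h + 1)*(h + 3)*(h^3 - 2*h^2 - 11*h + 12) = (h - 3)*(h + 1)*(h + 3)^2*(h^2 - 5*h + 4) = (h - 4)*(h - 3)*(h + 1)*(h + 3)^2*(h - 1)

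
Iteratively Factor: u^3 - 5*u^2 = (u - 5)*(u^2) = u*(u - 5)*(u)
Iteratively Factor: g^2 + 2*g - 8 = (g + 4)*(g - 2)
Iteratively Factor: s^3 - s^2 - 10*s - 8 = (s + 1)*(s^2 - 2*s - 8) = (s - 4)*(s + 1)*(s + 2)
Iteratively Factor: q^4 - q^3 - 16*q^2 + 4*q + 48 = (q - 2)*(q^3 + q^2 - 14*q - 24) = (q - 2)*(q + 3)*(q^2 - 2*q - 8) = (q - 4)*(q - 2)*(q + 3)*(q + 2)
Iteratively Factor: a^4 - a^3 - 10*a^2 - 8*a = (a)*(a^3 - a^2 - 10*a - 8) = a*(a + 1)*(a^2 - 2*a - 8) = a*(a - 4)*(a + 1)*(a + 2)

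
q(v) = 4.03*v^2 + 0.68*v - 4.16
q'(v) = 8.06*v + 0.68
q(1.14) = 1.85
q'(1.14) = 9.87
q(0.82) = -0.89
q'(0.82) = 7.29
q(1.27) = 3.20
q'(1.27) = 10.92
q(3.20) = 39.28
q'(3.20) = 26.47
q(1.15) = 1.95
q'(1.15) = 9.95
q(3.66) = 52.31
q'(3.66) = 30.18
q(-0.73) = -2.51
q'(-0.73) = -5.20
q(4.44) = 78.31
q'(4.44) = 36.47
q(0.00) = -4.16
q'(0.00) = 0.68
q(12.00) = 584.32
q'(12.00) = 97.40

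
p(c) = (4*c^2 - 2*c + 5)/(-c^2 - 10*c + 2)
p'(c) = (2*c + 10)*(4*c^2 - 2*c + 5)/(-c^2 - 10*c + 2)^2 + (8*c - 2)/(-c^2 - 10*c + 2)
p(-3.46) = 2.43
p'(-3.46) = -0.90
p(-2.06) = 1.42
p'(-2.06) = -0.55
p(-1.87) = 1.32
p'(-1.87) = -0.51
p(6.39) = -1.51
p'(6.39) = -0.14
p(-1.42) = 1.12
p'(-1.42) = -0.38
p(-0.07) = 1.91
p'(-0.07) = 6.05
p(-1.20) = 1.05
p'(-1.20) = -0.29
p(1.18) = -0.73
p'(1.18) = 0.15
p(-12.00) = -27.50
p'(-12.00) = -13.05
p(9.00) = -1.84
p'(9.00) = -0.11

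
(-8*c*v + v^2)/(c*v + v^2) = (-8*c + v)/(c + v)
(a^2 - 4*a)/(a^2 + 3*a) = (a - 4)/(a + 3)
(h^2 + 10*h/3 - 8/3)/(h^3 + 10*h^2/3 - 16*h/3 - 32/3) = (3*h - 2)/(3*h^2 - 2*h - 8)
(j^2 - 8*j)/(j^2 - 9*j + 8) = j/(j - 1)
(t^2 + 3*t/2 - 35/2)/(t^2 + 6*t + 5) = (t - 7/2)/(t + 1)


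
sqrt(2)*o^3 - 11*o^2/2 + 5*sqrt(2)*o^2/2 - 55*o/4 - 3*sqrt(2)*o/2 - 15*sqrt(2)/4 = (o + 5/2)*(o - 3*sqrt(2))*(sqrt(2)*o + 1/2)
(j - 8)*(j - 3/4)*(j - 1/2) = j^3 - 37*j^2/4 + 83*j/8 - 3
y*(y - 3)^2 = y^3 - 6*y^2 + 9*y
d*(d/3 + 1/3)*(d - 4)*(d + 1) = d^4/3 - 2*d^3/3 - 7*d^2/3 - 4*d/3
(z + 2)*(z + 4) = z^2 + 6*z + 8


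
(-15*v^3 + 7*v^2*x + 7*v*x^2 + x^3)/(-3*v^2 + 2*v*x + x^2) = 5*v + x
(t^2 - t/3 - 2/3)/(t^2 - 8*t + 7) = (t + 2/3)/(t - 7)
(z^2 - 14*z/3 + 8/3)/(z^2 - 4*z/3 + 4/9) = 3*(z - 4)/(3*z - 2)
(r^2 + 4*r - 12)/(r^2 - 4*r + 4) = (r + 6)/(r - 2)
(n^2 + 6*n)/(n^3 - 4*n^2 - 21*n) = (n + 6)/(n^2 - 4*n - 21)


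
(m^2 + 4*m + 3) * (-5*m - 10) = -5*m^3 - 30*m^2 - 55*m - 30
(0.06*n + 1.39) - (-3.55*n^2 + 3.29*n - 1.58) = 3.55*n^2 - 3.23*n + 2.97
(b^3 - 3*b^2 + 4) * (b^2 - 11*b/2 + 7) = b^5 - 17*b^4/2 + 47*b^3/2 - 17*b^2 - 22*b + 28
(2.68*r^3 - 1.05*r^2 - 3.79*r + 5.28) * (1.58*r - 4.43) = 4.2344*r^4 - 13.5314*r^3 - 1.3367*r^2 + 25.1321*r - 23.3904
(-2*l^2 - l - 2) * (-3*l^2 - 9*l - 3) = 6*l^4 + 21*l^3 + 21*l^2 + 21*l + 6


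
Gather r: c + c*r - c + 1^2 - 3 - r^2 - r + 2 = -r^2 + r*(c - 1)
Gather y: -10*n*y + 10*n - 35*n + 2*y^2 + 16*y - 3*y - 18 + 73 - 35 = -25*n + 2*y^2 + y*(13 - 10*n) + 20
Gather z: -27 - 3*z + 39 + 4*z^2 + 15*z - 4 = 4*z^2 + 12*z + 8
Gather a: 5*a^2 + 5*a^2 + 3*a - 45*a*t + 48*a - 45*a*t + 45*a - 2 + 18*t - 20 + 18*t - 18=10*a^2 + a*(96 - 90*t) + 36*t - 40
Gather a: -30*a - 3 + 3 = -30*a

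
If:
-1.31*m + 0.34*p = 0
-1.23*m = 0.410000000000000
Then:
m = -0.33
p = -1.28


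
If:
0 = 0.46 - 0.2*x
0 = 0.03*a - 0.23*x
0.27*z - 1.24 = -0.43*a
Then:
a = 17.63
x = 2.30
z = -23.49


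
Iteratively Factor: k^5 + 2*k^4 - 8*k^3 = (k + 4)*(k^4 - 2*k^3) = k*(k + 4)*(k^3 - 2*k^2) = k*(k - 2)*(k + 4)*(k^2) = k^2*(k - 2)*(k + 4)*(k)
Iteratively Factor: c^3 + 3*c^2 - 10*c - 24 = (c + 2)*(c^2 + c - 12) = (c + 2)*(c + 4)*(c - 3)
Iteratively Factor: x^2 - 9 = (x - 3)*(x + 3)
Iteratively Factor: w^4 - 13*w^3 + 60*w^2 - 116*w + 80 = (w - 2)*(w^3 - 11*w^2 + 38*w - 40) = (w - 2)^2*(w^2 - 9*w + 20) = (w - 5)*(w - 2)^2*(w - 4)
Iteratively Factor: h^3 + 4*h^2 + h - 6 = (h + 2)*(h^2 + 2*h - 3) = (h - 1)*(h + 2)*(h + 3)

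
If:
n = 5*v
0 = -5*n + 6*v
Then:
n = 0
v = 0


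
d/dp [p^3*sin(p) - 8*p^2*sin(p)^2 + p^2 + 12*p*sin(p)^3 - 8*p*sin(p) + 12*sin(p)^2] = p^3*cos(p) + 3*p^2*sin(p) - 8*p^2*sin(2*p) + p*cos(p) + 8*p*cos(2*p) - 9*p*cos(3*p) - 6*p + sin(p) + 12*sin(2*p) - 3*sin(3*p)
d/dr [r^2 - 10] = 2*r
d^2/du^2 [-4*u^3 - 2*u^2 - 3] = -24*u - 4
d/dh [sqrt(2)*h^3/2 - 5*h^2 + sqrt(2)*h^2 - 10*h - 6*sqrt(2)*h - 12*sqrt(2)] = 3*sqrt(2)*h^2/2 - 10*h + 2*sqrt(2)*h - 10 - 6*sqrt(2)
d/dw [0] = 0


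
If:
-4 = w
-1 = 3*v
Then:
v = -1/3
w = -4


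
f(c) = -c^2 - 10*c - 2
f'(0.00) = -10.00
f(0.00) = -2.00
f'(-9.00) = 8.00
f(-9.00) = 7.00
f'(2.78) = -15.56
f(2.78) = -37.53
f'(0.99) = -11.98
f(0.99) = -12.88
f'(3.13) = -16.26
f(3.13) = -43.10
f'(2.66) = -15.32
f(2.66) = -35.68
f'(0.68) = -11.36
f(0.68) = -9.26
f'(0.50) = -11.00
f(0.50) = -7.25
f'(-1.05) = -7.90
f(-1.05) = 7.40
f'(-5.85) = 1.70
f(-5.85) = 22.28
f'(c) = -2*c - 10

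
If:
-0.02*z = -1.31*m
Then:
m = 0.0152671755725191*z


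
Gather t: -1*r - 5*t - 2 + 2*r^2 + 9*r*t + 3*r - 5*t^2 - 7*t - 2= 2*r^2 + 2*r - 5*t^2 + t*(9*r - 12) - 4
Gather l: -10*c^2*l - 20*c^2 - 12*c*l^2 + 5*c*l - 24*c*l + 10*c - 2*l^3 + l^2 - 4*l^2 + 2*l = -20*c^2 + 10*c - 2*l^3 + l^2*(-12*c - 3) + l*(-10*c^2 - 19*c + 2)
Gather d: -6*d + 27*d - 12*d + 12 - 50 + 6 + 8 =9*d - 24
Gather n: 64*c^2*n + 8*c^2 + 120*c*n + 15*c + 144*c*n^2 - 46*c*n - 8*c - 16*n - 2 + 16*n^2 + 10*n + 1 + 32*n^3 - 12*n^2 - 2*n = 8*c^2 + 7*c + 32*n^3 + n^2*(144*c + 4) + n*(64*c^2 + 74*c - 8) - 1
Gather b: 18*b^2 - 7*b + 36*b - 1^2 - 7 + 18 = 18*b^2 + 29*b + 10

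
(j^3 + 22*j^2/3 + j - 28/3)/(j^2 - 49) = (3*j^2 + j - 4)/(3*(j - 7))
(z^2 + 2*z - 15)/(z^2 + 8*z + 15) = (z - 3)/(z + 3)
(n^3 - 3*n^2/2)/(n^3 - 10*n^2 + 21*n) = n*(2*n - 3)/(2*(n^2 - 10*n + 21))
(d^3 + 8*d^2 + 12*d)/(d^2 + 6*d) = d + 2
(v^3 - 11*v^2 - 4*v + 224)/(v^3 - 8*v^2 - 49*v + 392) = (v + 4)/(v + 7)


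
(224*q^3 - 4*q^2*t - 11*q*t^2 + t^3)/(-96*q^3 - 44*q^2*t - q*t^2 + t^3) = (-7*q + t)/(3*q + t)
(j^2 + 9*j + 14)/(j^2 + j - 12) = (j^2 + 9*j + 14)/(j^2 + j - 12)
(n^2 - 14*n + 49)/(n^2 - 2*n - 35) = (n - 7)/(n + 5)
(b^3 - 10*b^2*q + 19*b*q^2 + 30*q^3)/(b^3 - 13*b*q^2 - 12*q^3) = (-b^2 + 11*b*q - 30*q^2)/(-b^2 + b*q + 12*q^2)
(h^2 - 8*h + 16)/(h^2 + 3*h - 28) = (h - 4)/(h + 7)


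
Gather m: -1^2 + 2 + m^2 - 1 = m^2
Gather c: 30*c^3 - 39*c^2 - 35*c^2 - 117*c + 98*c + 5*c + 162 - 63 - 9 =30*c^3 - 74*c^2 - 14*c + 90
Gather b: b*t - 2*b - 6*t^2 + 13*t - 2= b*(t - 2) - 6*t^2 + 13*t - 2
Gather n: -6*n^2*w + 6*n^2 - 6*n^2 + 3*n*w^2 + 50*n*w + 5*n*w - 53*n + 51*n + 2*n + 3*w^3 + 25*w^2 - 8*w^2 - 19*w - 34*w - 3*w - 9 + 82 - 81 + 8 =-6*n^2*w + n*(3*w^2 + 55*w) + 3*w^3 + 17*w^2 - 56*w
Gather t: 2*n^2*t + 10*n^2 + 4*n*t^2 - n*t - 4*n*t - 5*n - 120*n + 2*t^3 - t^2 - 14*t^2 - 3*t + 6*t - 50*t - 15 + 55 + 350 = 10*n^2 - 125*n + 2*t^3 + t^2*(4*n - 15) + t*(2*n^2 - 5*n - 47) + 390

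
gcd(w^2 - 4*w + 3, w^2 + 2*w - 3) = w - 1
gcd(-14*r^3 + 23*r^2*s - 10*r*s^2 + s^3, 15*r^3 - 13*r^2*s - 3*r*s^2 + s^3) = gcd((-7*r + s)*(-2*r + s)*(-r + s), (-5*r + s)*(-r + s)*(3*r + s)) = r - s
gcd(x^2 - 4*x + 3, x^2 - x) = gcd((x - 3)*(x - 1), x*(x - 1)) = x - 1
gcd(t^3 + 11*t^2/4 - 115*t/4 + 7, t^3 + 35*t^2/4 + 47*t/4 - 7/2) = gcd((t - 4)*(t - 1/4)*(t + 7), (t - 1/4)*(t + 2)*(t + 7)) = t^2 + 27*t/4 - 7/4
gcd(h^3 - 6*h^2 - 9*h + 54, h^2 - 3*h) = h - 3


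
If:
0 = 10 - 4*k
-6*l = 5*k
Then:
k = 5/2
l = -25/12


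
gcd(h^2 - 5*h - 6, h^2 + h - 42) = h - 6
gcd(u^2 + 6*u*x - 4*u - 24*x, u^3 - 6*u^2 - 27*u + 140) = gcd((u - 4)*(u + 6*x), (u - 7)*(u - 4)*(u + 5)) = u - 4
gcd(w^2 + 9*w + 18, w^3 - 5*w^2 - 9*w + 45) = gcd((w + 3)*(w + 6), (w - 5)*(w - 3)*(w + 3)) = w + 3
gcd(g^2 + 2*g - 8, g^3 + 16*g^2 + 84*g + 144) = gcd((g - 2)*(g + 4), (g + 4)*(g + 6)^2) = g + 4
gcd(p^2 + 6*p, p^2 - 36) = p + 6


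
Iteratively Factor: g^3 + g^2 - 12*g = (g + 4)*(g^2 - 3*g) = (g - 3)*(g + 4)*(g)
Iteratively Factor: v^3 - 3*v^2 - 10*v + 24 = (v - 2)*(v^2 - v - 12) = (v - 2)*(v + 3)*(v - 4)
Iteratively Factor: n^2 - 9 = (n + 3)*(n - 3)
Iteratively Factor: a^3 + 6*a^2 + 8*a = (a)*(a^2 + 6*a + 8) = a*(a + 2)*(a + 4)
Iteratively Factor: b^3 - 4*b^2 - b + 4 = (b - 4)*(b^2 - 1) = (b - 4)*(b - 1)*(b + 1)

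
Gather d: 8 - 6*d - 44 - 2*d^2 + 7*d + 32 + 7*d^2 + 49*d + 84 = 5*d^2 + 50*d + 80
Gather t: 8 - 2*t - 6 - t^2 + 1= -t^2 - 2*t + 3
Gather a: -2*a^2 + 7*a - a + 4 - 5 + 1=-2*a^2 + 6*a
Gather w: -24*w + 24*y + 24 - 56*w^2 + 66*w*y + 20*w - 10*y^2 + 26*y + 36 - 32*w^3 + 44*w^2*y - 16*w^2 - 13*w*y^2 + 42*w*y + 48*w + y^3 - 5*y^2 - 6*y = -32*w^3 + w^2*(44*y - 72) + w*(-13*y^2 + 108*y + 44) + y^3 - 15*y^2 + 44*y + 60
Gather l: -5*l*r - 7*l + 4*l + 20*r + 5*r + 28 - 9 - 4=l*(-5*r - 3) + 25*r + 15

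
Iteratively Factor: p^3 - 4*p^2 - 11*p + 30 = (p + 3)*(p^2 - 7*p + 10) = (p - 5)*(p + 3)*(p - 2)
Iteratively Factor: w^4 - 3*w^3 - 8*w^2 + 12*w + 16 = (w - 2)*(w^3 - w^2 - 10*w - 8) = (w - 2)*(w + 2)*(w^2 - 3*w - 4) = (w - 4)*(w - 2)*(w + 2)*(w + 1)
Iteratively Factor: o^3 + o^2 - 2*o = (o + 2)*(o^2 - o) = (o - 1)*(o + 2)*(o)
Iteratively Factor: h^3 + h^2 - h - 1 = (h + 1)*(h^2 - 1) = (h - 1)*(h + 1)*(h + 1)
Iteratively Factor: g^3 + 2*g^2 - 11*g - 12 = (g + 1)*(g^2 + g - 12) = (g + 1)*(g + 4)*(g - 3)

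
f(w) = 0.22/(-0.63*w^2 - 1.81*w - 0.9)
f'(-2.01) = -4.28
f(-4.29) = -0.05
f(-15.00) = -0.00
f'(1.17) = 0.05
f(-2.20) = 6.71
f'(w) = 0.22*(1.26*w + 1.81)/(-0.63*w^2 - 1.81*w - 0.9)^2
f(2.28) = -0.03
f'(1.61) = 0.03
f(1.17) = -0.06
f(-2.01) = 1.14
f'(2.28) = 0.01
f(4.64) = -0.01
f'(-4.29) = -0.04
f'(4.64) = 0.00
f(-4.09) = -0.05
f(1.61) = -0.04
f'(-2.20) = -196.72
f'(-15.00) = -0.00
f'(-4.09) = -0.05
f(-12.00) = -0.00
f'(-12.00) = -0.00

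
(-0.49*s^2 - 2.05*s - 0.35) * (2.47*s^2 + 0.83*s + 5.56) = -1.2103*s^4 - 5.4702*s^3 - 5.2904*s^2 - 11.6885*s - 1.946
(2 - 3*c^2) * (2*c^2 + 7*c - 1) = -6*c^4 - 21*c^3 + 7*c^2 + 14*c - 2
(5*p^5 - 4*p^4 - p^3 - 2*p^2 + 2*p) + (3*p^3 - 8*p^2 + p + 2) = 5*p^5 - 4*p^4 + 2*p^3 - 10*p^2 + 3*p + 2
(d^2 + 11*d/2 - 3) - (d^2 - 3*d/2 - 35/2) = 7*d + 29/2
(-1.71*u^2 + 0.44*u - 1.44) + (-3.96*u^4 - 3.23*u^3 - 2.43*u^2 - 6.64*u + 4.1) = -3.96*u^4 - 3.23*u^3 - 4.14*u^2 - 6.2*u + 2.66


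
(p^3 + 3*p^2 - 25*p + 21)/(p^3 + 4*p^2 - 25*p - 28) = (p^2 - 4*p + 3)/(p^2 - 3*p - 4)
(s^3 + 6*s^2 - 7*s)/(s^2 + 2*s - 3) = s*(s + 7)/(s + 3)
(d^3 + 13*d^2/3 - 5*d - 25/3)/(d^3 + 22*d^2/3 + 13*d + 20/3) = (3*d - 5)/(3*d + 4)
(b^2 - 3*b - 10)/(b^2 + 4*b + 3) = (b^2 - 3*b - 10)/(b^2 + 4*b + 3)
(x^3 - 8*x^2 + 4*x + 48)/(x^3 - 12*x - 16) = (x - 6)/(x + 2)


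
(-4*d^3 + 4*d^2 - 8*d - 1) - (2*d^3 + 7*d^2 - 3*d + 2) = -6*d^3 - 3*d^2 - 5*d - 3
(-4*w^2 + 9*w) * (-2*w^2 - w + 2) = 8*w^4 - 14*w^3 - 17*w^2 + 18*w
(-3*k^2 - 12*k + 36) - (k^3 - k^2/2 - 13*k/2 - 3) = -k^3 - 5*k^2/2 - 11*k/2 + 39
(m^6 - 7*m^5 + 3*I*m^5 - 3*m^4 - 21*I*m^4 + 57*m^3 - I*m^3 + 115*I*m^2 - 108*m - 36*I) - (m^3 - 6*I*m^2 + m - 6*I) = m^6 - 7*m^5 + 3*I*m^5 - 3*m^4 - 21*I*m^4 + 56*m^3 - I*m^3 + 121*I*m^2 - 109*m - 30*I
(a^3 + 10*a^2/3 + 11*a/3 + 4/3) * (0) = 0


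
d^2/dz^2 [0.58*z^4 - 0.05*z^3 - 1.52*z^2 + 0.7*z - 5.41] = 6.96*z^2 - 0.3*z - 3.04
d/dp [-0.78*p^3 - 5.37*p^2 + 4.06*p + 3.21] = -2.34*p^2 - 10.74*p + 4.06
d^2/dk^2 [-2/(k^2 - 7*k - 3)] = 4*(-k^2 + 7*k + (2*k - 7)^2 + 3)/(-k^2 + 7*k + 3)^3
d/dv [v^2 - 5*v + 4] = 2*v - 5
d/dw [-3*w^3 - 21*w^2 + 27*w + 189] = -9*w^2 - 42*w + 27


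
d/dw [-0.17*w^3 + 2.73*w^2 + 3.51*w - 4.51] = -0.51*w^2 + 5.46*w + 3.51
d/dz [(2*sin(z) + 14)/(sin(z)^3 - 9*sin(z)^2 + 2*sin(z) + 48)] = 4*(-sin(z)^3 - 6*sin(z)^2 + 63*sin(z) + 17)*cos(z)/(sin(z)^3 - 9*sin(z)^2 + 2*sin(z) + 48)^2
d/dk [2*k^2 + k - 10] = 4*k + 1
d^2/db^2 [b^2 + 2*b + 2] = 2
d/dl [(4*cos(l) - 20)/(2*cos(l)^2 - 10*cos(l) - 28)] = 2*(cos(l)^2 - 10*cos(l) + 39)*sin(l)/(sin(l)^2 + 5*cos(l) + 13)^2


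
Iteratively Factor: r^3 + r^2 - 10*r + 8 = (r + 4)*(r^2 - 3*r + 2) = (r - 1)*(r + 4)*(r - 2)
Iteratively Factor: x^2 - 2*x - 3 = (x + 1)*(x - 3)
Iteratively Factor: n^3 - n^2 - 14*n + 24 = (n - 2)*(n^2 + n - 12) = (n - 2)*(n + 4)*(n - 3)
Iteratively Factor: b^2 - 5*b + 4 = (b - 4)*(b - 1)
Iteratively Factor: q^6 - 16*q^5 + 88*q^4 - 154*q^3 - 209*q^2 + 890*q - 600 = (q - 4)*(q^5 - 12*q^4 + 40*q^3 + 6*q^2 - 185*q + 150) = (q - 4)*(q - 3)*(q^4 - 9*q^3 + 13*q^2 + 45*q - 50) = (q - 5)*(q - 4)*(q - 3)*(q^3 - 4*q^2 - 7*q + 10) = (q - 5)^2*(q - 4)*(q - 3)*(q^2 + q - 2) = (q - 5)^2*(q - 4)*(q - 3)*(q + 2)*(q - 1)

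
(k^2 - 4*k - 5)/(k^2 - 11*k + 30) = (k + 1)/(k - 6)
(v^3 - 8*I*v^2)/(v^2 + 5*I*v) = v*(v - 8*I)/(v + 5*I)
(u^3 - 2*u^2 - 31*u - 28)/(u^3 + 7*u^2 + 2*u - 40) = (u^2 - 6*u - 7)/(u^2 + 3*u - 10)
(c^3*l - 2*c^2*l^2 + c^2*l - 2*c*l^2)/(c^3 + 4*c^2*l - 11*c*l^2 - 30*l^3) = c*l*(c^2 - 2*c*l + c - 2*l)/(c^3 + 4*c^2*l - 11*c*l^2 - 30*l^3)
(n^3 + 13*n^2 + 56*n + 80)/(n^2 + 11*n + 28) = (n^2 + 9*n + 20)/(n + 7)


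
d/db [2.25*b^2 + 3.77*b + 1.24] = 4.5*b + 3.77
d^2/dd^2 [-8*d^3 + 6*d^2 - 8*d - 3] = 12 - 48*d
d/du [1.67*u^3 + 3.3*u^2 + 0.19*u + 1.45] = 5.01*u^2 + 6.6*u + 0.19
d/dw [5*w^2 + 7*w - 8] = 10*w + 7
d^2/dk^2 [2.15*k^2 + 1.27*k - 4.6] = 4.30000000000000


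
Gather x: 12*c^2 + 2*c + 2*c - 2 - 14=12*c^2 + 4*c - 16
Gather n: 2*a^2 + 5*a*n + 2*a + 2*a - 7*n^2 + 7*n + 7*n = 2*a^2 + 4*a - 7*n^2 + n*(5*a + 14)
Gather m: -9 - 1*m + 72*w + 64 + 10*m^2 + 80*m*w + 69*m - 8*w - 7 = 10*m^2 + m*(80*w + 68) + 64*w + 48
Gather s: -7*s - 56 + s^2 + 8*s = s^2 + s - 56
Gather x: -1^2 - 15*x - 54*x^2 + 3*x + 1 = -54*x^2 - 12*x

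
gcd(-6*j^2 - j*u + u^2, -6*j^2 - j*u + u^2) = -6*j^2 - j*u + u^2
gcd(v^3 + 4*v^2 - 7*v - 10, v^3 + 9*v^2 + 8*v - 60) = v^2 + 3*v - 10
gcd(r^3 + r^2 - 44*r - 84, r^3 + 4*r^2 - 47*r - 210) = r^2 - r - 42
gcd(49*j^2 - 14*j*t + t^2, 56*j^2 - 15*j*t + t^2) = -7*j + t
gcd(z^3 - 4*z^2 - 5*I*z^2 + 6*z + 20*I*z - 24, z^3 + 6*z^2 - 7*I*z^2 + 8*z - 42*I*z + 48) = z + I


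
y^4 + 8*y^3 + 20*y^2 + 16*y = y*(y + 2)^2*(y + 4)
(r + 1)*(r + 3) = r^2 + 4*r + 3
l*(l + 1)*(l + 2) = l^3 + 3*l^2 + 2*l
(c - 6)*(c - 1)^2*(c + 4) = c^4 - 4*c^3 - 19*c^2 + 46*c - 24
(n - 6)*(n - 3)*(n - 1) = n^3 - 10*n^2 + 27*n - 18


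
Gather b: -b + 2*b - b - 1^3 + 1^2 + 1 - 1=0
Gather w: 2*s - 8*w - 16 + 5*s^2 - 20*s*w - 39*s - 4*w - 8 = 5*s^2 - 37*s + w*(-20*s - 12) - 24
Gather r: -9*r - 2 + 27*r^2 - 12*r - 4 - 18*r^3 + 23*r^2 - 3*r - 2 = -18*r^3 + 50*r^2 - 24*r - 8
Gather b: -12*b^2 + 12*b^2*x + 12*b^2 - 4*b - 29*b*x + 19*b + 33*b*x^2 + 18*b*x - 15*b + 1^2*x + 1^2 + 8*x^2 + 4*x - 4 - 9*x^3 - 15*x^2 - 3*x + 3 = 12*b^2*x + b*(33*x^2 - 11*x) - 9*x^3 - 7*x^2 + 2*x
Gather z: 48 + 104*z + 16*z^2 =16*z^2 + 104*z + 48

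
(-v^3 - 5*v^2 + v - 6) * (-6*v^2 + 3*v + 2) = 6*v^5 + 27*v^4 - 23*v^3 + 29*v^2 - 16*v - 12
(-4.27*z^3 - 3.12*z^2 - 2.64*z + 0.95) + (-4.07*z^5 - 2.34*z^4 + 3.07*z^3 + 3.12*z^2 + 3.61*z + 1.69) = -4.07*z^5 - 2.34*z^4 - 1.2*z^3 + 0.97*z + 2.64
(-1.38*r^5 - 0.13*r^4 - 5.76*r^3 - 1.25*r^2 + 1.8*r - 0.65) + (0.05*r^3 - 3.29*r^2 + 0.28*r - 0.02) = -1.38*r^5 - 0.13*r^4 - 5.71*r^3 - 4.54*r^2 + 2.08*r - 0.67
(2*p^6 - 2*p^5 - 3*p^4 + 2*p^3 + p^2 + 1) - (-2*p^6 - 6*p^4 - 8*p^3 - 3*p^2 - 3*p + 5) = 4*p^6 - 2*p^5 + 3*p^4 + 10*p^3 + 4*p^2 + 3*p - 4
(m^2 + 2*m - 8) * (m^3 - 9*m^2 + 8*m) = m^5 - 7*m^4 - 18*m^3 + 88*m^2 - 64*m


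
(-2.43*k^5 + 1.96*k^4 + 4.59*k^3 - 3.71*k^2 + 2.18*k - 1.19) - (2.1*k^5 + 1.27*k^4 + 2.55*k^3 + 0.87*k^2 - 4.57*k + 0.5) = -4.53*k^5 + 0.69*k^4 + 2.04*k^3 - 4.58*k^2 + 6.75*k - 1.69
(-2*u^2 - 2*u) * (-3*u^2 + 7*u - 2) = 6*u^4 - 8*u^3 - 10*u^2 + 4*u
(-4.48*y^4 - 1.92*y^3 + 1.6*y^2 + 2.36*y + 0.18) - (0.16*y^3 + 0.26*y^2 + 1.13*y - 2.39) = -4.48*y^4 - 2.08*y^3 + 1.34*y^2 + 1.23*y + 2.57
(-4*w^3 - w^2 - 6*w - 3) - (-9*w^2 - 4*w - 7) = -4*w^3 + 8*w^2 - 2*w + 4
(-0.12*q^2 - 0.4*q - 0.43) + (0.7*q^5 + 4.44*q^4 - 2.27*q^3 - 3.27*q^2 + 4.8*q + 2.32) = 0.7*q^5 + 4.44*q^4 - 2.27*q^3 - 3.39*q^2 + 4.4*q + 1.89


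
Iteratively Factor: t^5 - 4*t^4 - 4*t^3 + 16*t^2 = (t - 2)*(t^4 - 2*t^3 - 8*t^2) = (t - 4)*(t - 2)*(t^3 + 2*t^2) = t*(t - 4)*(t - 2)*(t^2 + 2*t) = t^2*(t - 4)*(t - 2)*(t + 2)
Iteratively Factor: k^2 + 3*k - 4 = (k - 1)*(k + 4)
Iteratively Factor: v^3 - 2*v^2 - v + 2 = (v - 2)*(v^2 - 1) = (v - 2)*(v - 1)*(v + 1)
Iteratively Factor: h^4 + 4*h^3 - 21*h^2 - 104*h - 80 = (h - 5)*(h^3 + 9*h^2 + 24*h + 16) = (h - 5)*(h + 4)*(h^2 + 5*h + 4) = (h - 5)*(h + 1)*(h + 4)*(h + 4)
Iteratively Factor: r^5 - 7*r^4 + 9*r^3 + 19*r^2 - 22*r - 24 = (r + 1)*(r^4 - 8*r^3 + 17*r^2 + 2*r - 24) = (r - 3)*(r + 1)*(r^3 - 5*r^2 + 2*r + 8) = (r - 4)*(r - 3)*(r + 1)*(r^2 - r - 2) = (r - 4)*(r - 3)*(r - 2)*(r + 1)*(r + 1)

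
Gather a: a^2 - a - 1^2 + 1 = a^2 - a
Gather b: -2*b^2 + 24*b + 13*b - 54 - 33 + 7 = -2*b^2 + 37*b - 80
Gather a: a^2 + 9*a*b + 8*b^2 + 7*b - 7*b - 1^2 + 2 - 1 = a^2 + 9*a*b + 8*b^2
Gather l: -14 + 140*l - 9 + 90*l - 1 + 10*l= 240*l - 24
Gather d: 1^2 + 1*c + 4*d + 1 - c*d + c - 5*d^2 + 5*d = 2*c - 5*d^2 + d*(9 - c) + 2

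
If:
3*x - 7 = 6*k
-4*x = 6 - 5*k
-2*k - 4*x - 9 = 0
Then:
No Solution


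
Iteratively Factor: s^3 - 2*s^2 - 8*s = (s - 4)*(s^2 + 2*s) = (s - 4)*(s + 2)*(s)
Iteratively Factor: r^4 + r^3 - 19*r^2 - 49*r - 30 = (r + 2)*(r^3 - r^2 - 17*r - 15) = (r - 5)*(r + 2)*(r^2 + 4*r + 3) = (r - 5)*(r + 1)*(r + 2)*(r + 3)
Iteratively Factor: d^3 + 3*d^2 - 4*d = (d - 1)*(d^2 + 4*d) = (d - 1)*(d + 4)*(d)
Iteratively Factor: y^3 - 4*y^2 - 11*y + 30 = (y + 3)*(y^2 - 7*y + 10) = (y - 5)*(y + 3)*(y - 2)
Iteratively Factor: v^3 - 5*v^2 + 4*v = (v - 4)*(v^2 - v) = (v - 4)*(v - 1)*(v)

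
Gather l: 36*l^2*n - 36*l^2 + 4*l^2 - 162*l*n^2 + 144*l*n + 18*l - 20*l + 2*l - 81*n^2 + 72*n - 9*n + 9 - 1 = l^2*(36*n - 32) + l*(-162*n^2 + 144*n) - 81*n^2 + 63*n + 8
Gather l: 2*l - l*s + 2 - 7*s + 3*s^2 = l*(2 - s) + 3*s^2 - 7*s + 2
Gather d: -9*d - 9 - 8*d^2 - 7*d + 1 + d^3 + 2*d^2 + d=d^3 - 6*d^2 - 15*d - 8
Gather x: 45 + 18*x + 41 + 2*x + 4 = 20*x + 90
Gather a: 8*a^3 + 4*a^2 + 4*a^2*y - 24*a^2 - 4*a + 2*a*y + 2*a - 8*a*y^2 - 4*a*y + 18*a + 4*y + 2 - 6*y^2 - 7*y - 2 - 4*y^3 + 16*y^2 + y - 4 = 8*a^3 + a^2*(4*y - 20) + a*(-8*y^2 - 2*y + 16) - 4*y^3 + 10*y^2 - 2*y - 4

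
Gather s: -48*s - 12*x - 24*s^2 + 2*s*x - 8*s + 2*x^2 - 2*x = -24*s^2 + s*(2*x - 56) + 2*x^2 - 14*x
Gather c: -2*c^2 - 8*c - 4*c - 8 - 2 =-2*c^2 - 12*c - 10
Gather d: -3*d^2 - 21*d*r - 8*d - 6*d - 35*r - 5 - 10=-3*d^2 + d*(-21*r - 14) - 35*r - 15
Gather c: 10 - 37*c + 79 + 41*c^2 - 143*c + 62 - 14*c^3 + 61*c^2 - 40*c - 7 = -14*c^3 + 102*c^2 - 220*c + 144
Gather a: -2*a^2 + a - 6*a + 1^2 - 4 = -2*a^2 - 5*a - 3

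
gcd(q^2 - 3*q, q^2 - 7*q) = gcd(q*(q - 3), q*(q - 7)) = q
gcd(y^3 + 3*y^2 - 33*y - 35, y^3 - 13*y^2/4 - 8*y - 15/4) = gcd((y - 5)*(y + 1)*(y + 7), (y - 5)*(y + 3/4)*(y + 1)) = y^2 - 4*y - 5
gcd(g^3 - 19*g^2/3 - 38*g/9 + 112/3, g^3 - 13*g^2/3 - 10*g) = g - 6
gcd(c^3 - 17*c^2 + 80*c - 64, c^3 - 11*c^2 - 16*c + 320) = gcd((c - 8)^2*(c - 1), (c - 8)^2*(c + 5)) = c^2 - 16*c + 64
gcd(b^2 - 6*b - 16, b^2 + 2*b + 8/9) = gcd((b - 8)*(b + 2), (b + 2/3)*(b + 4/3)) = 1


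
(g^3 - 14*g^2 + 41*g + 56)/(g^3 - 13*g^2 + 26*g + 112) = (g + 1)/(g + 2)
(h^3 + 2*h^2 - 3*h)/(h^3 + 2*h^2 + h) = (h^2 + 2*h - 3)/(h^2 + 2*h + 1)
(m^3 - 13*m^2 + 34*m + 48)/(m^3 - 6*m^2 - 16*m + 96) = (m^2 - 7*m - 8)/(m^2 - 16)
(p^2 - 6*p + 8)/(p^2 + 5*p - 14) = (p - 4)/(p + 7)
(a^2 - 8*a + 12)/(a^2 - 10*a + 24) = (a - 2)/(a - 4)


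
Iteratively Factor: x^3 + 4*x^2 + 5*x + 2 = (x + 1)*(x^2 + 3*x + 2) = (x + 1)^2*(x + 2)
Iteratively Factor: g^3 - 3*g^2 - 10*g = (g + 2)*(g^2 - 5*g) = g*(g + 2)*(g - 5)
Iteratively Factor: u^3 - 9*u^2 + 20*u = (u)*(u^2 - 9*u + 20) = u*(u - 4)*(u - 5)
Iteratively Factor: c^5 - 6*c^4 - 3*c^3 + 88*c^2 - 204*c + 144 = (c - 3)*(c^4 - 3*c^3 - 12*c^2 + 52*c - 48) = (c - 3)*(c - 2)*(c^3 - c^2 - 14*c + 24) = (c - 3)*(c - 2)^2*(c^2 + c - 12) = (c - 3)*(c - 2)^2*(c + 4)*(c - 3)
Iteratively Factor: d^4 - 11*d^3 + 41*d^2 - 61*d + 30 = (d - 1)*(d^3 - 10*d^2 + 31*d - 30) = (d - 3)*(d - 1)*(d^2 - 7*d + 10) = (d - 3)*(d - 2)*(d - 1)*(d - 5)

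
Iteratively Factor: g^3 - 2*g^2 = (g)*(g^2 - 2*g) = g^2*(g - 2)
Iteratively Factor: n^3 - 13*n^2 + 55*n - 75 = (n - 3)*(n^2 - 10*n + 25) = (n - 5)*(n - 3)*(n - 5)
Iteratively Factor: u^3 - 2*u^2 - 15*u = (u + 3)*(u^2 - 5*u) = u*(u + 3)*(u - 5)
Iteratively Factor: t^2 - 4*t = (t - 4)*(t)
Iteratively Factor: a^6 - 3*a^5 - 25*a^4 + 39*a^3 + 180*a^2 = (a + 3)*(a^5 - 6*a^4 - 7*a^3 + 60*a^2) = (a - 5)*(a + 3)*(a^4 - a^3 - 12*a^2) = a*(a - 5)*(a + 3)*(a^3 - a^2 - 12*a) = a^2*(a - 5)*(a + 3)*(a^2 - a - 12) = a^2*(a - 5)*(a + 3)^2*(a - 4)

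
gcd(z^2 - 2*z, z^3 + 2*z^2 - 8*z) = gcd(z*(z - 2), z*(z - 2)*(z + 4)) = z^2 - 2*z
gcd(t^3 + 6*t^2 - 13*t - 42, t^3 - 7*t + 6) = 1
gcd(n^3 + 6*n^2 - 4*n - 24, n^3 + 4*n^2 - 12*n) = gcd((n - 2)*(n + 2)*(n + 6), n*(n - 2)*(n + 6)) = n^2 + 4*n - 12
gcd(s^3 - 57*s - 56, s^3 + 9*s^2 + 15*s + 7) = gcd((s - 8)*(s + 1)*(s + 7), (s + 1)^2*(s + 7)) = s^2 + 8*s + 7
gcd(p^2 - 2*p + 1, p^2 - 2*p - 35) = 1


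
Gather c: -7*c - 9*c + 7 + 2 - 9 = -16*c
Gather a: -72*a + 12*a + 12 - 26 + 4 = -60*a - 10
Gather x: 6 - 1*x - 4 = 2 - x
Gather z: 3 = 3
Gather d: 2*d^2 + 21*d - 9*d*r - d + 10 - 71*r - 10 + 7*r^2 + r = 2*d^2 + d*(20 - 9*r) + 7*r^2 - 70*r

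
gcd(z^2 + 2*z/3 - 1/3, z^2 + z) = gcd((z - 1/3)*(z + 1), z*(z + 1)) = z + 1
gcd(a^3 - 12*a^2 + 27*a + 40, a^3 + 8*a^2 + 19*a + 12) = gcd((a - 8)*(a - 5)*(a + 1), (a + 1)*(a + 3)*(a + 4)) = a + 1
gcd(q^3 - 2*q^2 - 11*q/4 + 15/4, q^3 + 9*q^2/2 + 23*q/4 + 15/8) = q + 3/2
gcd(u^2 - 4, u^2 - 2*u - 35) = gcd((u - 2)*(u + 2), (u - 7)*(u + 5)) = 1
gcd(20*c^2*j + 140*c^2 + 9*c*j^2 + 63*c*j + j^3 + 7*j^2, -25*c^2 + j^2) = 5*c + j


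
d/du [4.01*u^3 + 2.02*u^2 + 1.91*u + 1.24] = 12.03*u^2 + 4.04*u + 1.91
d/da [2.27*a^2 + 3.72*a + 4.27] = 4.54*a + 3.72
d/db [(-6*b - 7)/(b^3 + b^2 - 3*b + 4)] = (-6*b^3 - 6*b^2 + 18*b + (6*b + 7)*(3*b^2 + 2*b - 3) - 24)/(b^3 + b^2 - 3*b + 4)^2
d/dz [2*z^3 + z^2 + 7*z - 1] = 6*z^2 + 2*z + 7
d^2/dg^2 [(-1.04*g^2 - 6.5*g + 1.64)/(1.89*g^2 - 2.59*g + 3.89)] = (-56.619108*g^3 + 81.0265680000001*g^2 + 238.564116*g - 164.563388)/(6.751269*g^6 - 27.755217*g^5 + 79.721334*g^4 - 131.625613*g^3 + 164.082534*g^2 - 117.576417*g + 58.863869)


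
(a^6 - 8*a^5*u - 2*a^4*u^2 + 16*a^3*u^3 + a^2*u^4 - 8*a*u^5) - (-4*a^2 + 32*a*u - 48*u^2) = a^6 - 8*a^5*u - 2*a^4*u^2 + 16*a^3*u^3 + a^2*u^4 + 4*a^2 - 8*a*u^5 - 32*a*u + 48*u^2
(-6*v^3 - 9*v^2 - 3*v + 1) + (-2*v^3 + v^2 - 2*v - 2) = -8*v^3 - 8*v^2 - 5*v - 1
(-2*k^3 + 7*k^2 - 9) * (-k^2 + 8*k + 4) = 2*k^5 - 23*k^4 + 48*k^3 + 37*k^2 - 72*k - 36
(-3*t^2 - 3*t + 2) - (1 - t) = -3*t^2 - 2*t + 1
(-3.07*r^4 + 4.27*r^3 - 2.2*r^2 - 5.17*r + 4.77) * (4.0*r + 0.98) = -12.28*r^5 + 14.0714*r^4 - 4.6154*r^3 - 22.836*r^2 + 14.0134*r + 4.6746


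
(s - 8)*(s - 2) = s^2 - 10*s + 16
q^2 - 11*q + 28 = (q - 7)*(q - 4)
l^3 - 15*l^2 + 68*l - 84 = (l - 7)*(l - 6)*(l - 2)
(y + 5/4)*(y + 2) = y^2 + 13*y/4 + 5/2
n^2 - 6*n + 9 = (n - 3)^2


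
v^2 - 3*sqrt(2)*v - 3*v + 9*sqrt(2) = (v - 3)*(v - 3*sqrt(2))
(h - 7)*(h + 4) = h^2 - 3*h - 28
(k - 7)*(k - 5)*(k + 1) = k^3 - 11*k^2 + 23*k + 35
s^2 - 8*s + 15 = (s - 5)*(s - 3)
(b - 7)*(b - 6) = b^2 - 13*b + 42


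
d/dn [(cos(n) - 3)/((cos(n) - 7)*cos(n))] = (sin(n) + 21*sin(n)/cos(n)^2 - 6*tan(n))/(cos(n) - 7)^2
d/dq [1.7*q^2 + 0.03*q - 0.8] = 3.4*q + 0.03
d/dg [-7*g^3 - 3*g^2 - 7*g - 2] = -21*g^2 - 6*g - 7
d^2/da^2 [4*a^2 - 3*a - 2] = 8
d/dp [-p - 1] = -1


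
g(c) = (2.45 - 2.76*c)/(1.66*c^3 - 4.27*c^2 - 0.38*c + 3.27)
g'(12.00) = 0.00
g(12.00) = -0.01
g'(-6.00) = -0.01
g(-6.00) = -0.04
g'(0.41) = -0.46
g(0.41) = 0.53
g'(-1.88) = -0.39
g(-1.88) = -0.35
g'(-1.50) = -0.96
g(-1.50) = -0.58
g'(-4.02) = -0.04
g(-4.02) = -0.08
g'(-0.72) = -77.30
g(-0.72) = 6.25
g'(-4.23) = -0.03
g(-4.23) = -0.07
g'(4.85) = 0.07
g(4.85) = -0.12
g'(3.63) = 0.30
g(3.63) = -0.30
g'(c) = (2.45 - 2.76*c)*(-4.98*c^2 + 8.54*c + 0.38)/(1.66*c^3 - 4.27*c^2 - 0.38*c + 3.27)^2 - 2.76/(1.66*c^3 - 4.27*c^2 - 0.38*c + 3.27) = (9.1632*c^3 - 23.9862*c^2 + 20.923*c - 8.0942)/(2.7556*c^6 - 14.1764*c^5 + 16.9713*c^4 + 14.1016*c^3 - 27.7814*c^2 - 2.4852*c + 10.6929)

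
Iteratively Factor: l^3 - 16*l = (l + 4)*(l^2 - 4*l) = l*(l + 4)*(l - 4)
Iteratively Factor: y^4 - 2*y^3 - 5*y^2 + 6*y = (y - 3)*(y^3 + y^2 - 2*y) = (y - 3)*(y + 2)*(y^2 - y) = y*(y - 3)*(y + 2)*(y - 1)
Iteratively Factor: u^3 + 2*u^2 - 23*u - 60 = (u + 4)*(u^2 - 2*u - 15) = (u + 3)*(u + 4)*(u - 5)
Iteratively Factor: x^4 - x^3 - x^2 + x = (x - 1)*(x^3 - x) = (x - 1)^2*(x^2 + x) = x*(x - 1)^2*(x + 1)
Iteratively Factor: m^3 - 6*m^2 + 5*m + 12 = (m + 1)*(m^2 - 7*m + 12) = (m - 4)*(m + 1)*(m - 3)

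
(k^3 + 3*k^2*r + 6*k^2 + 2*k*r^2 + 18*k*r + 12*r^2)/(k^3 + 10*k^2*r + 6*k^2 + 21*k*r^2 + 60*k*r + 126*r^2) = (k^2 + 3*k*r + 2*r^2)/(k^2 + 10*k*r + 21*r^2)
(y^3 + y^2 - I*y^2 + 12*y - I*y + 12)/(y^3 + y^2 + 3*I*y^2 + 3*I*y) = (y - 4*I)/y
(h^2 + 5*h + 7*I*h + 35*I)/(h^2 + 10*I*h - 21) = (h + 5)/(h + 3*I)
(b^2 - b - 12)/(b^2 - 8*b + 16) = (b + 3)/(b - 4)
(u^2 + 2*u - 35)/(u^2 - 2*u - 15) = (u + 7)/(u + 3)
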